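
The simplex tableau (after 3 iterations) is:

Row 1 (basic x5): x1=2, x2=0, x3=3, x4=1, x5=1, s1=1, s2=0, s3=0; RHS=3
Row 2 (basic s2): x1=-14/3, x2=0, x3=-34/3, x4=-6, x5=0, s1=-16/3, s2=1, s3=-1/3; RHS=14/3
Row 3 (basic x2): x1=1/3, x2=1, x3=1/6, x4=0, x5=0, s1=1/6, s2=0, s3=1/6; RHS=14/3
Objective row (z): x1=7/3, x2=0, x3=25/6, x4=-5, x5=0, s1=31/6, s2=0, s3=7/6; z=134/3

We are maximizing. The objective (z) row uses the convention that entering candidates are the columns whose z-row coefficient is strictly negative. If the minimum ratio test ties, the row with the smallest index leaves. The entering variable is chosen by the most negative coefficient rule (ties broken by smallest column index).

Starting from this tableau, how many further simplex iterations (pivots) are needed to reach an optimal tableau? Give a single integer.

pivot: x4 in, x5 out → z = 179/3
No improving column remains; optimal.

1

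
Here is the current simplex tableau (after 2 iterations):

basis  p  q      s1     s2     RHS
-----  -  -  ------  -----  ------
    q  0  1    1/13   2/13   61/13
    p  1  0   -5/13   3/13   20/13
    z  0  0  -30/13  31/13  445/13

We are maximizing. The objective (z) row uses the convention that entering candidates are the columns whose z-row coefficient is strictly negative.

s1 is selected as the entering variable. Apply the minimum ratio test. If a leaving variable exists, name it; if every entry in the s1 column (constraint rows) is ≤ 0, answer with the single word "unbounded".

q

Ratios: row 1 (q): (61/13)/(1/13) = 61; row 2 (p): entry -5/13 ≤ 0, skip.
Minimum ratio is in the q row, so q leaves.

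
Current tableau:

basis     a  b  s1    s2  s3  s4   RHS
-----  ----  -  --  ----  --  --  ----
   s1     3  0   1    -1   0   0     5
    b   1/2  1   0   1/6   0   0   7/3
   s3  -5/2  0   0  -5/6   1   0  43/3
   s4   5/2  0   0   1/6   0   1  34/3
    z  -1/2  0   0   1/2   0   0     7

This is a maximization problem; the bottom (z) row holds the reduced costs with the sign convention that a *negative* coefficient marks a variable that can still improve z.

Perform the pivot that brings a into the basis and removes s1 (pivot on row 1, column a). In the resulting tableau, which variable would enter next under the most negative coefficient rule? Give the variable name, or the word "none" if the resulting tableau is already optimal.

none

Pivot element 3. New z-row = old z-row − (-1/2)·(row 1/3).
Updated z-row coefficients: a: 0, b: 0, s1: 1/6, s2: 1/3, s3: 0, s4: 0.
No coefficient is strictly negative; the tableau after this pivot is optimal.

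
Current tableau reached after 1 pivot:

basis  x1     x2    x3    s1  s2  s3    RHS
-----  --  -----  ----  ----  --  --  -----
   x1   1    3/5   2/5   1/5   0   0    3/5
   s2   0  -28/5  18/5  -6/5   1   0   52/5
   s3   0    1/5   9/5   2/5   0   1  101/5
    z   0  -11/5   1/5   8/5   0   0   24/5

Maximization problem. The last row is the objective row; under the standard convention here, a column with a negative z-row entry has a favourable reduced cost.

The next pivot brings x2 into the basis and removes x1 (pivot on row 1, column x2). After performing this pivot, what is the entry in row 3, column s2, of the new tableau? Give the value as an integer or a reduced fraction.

0

Pivot element is row 1, column x2: 3/5.
Normalize row 1: new (row 1, s2) = 0/(3/5) = 0.
row 3 ← row 3 − (1/5)·(new row 1): 0 − (1/5)·0 = 0.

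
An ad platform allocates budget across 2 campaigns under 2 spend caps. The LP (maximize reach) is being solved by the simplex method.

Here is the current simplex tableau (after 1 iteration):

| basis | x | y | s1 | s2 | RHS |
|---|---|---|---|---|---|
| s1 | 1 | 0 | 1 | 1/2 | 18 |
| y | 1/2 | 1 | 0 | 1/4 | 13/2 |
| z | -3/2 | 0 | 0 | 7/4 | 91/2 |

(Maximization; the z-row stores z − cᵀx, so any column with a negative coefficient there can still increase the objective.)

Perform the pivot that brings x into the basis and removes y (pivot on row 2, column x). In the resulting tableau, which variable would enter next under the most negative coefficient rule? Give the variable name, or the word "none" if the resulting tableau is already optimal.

none

Pivot element 1/2. New z-row = old z-row − (-3/2)·(row 2/(1/2)).
Updated z-row coefficients: x: 0, y: 3, s1: 0, s2: 5/2.
No coefficient is strictly negative; the tableau after this pivot is optimal.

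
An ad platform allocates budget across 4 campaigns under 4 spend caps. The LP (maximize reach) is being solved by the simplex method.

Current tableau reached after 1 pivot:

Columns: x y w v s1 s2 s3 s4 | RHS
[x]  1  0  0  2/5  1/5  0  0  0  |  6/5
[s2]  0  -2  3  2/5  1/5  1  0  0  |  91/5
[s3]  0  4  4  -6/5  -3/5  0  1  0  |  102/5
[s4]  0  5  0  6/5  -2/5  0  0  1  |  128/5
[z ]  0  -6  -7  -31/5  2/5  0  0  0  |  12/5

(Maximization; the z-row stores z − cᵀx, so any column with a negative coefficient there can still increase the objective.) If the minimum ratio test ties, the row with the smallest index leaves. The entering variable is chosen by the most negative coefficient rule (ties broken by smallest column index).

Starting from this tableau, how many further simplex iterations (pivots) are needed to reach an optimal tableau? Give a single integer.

3

pivot: w in, s3 out → z = 381/10
pivot: v in, s2 out → z = 736/13
pivot: y in, x out → z = 314/5
No improving column remains; optimal.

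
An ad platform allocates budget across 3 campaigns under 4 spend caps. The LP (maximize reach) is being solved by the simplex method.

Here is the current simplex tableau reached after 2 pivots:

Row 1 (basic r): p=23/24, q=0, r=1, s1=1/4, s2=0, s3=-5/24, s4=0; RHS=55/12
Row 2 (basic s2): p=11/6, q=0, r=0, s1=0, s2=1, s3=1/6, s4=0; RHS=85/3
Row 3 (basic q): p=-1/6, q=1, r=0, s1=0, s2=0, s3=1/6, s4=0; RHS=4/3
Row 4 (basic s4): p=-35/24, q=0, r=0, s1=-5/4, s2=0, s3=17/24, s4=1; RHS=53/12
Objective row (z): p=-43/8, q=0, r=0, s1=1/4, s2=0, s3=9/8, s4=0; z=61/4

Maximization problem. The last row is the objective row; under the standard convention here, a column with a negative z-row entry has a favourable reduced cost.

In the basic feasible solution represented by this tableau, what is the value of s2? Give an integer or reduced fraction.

s2 is basic (row 2); its value is the RHS of that row: 85/3.

85/3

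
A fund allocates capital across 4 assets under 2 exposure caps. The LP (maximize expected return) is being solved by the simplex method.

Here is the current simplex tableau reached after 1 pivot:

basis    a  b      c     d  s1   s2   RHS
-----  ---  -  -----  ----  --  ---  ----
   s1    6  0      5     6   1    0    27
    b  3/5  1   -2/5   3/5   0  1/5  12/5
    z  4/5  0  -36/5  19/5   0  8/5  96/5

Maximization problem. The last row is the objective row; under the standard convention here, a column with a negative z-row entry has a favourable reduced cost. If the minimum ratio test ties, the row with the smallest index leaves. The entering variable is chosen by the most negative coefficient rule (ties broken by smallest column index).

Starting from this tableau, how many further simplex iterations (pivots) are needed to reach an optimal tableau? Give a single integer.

1

pivot: c in, s1 out → z = 1452/25
No improving column remains; optimal.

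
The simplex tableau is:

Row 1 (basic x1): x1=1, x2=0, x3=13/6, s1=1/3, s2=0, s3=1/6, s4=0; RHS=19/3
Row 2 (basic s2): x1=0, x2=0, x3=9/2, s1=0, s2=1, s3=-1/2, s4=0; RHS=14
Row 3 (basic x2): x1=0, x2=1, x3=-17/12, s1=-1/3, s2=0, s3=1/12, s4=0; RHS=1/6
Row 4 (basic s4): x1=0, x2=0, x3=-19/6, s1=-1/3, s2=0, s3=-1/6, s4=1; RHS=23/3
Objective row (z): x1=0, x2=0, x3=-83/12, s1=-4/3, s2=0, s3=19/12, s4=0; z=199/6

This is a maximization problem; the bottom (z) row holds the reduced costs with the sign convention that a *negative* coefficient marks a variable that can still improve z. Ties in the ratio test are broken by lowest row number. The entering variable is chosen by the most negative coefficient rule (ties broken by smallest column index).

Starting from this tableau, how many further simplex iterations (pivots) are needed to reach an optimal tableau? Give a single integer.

pivot: x3 in, x1 out → z = 694/13
pivot: s1 in, x3 out → z = 117/2
No improving column remains; optimal.

2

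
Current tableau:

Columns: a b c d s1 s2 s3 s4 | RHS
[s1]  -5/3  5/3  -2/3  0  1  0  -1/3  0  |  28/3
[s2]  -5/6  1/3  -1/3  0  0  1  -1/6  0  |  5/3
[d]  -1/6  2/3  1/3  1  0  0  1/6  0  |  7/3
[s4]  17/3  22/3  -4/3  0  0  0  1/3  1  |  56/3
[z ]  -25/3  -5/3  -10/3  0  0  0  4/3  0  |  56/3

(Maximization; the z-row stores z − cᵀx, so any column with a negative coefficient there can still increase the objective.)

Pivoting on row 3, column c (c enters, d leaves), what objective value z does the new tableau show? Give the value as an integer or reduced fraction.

42

Minimum ratio for c: (7/3)/(1/3) = 7.
z changes by −(z-row coeff of c)·ratio = −(-10/3)·7 = 70/3.
New z = 56/3 + (70/3) = 42.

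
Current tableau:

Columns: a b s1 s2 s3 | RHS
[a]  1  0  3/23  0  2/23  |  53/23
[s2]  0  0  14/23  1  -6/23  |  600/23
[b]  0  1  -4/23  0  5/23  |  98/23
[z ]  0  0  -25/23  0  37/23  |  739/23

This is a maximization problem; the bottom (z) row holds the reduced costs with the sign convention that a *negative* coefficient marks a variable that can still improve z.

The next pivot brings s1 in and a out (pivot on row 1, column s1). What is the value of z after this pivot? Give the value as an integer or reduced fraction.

Minimum ratio for s1: (53/23)/(3/23) = 53/3.
z changes by −(z-row coeff of s1)·ratio = −(-25/23)·(53/3) = 1325/69.
New z = 739/23 + (1325/69) = 154/3.

154/3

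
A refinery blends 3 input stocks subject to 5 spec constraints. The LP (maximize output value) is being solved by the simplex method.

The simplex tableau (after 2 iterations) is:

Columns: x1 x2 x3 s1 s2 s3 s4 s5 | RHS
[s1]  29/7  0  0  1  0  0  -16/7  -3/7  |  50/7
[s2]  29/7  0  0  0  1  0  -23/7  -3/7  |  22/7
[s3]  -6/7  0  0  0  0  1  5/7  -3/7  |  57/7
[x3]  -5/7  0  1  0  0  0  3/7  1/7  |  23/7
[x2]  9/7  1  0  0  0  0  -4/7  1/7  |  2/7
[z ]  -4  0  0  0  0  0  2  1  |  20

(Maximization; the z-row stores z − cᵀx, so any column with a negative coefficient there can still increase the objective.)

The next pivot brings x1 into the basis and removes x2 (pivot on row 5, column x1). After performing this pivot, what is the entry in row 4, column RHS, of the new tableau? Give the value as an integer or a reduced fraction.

31/9

Pivot element is row 5, column x1: 9/7.
Normalize row 5: new (row 5, RHS) = (2/7)/(9/7) = 2/9.
row 4 ← row 4 − (-5/7)·(new row 5): 23/7 − (-5/7)·(2/9) = 31/9.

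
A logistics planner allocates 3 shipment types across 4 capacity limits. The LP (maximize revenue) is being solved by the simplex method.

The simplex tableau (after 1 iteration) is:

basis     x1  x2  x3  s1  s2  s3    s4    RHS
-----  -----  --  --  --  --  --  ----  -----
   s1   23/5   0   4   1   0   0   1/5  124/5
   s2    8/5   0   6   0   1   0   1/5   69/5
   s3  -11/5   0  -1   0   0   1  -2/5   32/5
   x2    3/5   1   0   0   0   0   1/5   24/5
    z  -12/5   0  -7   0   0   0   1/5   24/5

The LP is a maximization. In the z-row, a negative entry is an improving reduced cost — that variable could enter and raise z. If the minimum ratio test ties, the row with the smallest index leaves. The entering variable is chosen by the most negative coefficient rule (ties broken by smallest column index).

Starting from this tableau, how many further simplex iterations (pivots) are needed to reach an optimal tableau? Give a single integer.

2

pivot: x3 in, s2 out → z = 209/10
pivot: x1 in, s1 out → z = 2465/106
No improving column remains; optimal.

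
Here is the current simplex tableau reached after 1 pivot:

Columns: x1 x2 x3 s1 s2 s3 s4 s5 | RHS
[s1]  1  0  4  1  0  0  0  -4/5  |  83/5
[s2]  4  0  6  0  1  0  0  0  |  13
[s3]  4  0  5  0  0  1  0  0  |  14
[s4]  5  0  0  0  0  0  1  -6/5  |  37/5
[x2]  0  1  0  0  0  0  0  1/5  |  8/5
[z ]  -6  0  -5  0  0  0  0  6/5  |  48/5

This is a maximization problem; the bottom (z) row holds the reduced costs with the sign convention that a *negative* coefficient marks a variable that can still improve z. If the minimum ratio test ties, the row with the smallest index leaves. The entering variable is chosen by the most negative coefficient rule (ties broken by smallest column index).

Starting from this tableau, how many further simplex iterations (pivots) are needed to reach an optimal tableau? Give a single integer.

pivot: x1 in, s4 out → z = 462/25
pivot: x3 in, s2 out → z = 1219/50
No improving column remains; optimal.

2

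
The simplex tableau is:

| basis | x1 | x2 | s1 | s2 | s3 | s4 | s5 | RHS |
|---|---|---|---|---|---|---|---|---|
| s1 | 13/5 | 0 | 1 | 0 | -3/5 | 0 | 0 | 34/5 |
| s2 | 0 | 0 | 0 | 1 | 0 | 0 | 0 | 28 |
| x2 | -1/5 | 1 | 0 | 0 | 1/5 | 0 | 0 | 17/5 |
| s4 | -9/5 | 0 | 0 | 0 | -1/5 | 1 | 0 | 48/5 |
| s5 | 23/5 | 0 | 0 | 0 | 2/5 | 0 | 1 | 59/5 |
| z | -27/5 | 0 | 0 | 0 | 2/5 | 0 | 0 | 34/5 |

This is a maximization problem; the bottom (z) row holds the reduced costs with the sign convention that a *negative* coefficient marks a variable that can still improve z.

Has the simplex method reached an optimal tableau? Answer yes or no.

no

Column x1 has objective-row coefficient -27/5, which is negative; an improving pivot exists, so not yet optimal.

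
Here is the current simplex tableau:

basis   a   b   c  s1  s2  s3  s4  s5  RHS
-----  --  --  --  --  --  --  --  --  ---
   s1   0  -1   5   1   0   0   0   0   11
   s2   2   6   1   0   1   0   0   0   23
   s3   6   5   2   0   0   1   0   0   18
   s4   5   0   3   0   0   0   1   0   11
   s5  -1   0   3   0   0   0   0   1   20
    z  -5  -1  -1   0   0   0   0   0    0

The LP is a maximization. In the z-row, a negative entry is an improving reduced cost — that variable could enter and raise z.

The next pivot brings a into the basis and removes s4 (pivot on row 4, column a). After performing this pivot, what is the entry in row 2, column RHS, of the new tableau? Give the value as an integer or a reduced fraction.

93/5

Pivot element is row 4, column a: 5.
Normalize row 4: new (row 4, RHS) = 11/5 = 11/5.
row 2 ← row 2 − 2·(new row 4): 23 − 2·(11/5) = 93/5.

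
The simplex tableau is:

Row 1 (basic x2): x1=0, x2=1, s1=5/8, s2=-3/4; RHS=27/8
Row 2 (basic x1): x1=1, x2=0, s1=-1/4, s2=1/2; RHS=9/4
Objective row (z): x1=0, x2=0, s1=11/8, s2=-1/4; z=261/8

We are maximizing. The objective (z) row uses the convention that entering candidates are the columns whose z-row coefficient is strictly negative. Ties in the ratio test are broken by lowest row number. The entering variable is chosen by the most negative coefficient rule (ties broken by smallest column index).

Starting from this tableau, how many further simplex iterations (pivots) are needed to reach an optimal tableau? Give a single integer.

pivot: s2 in, x1 out → z = 135/4
No improving column remains; optimal.

1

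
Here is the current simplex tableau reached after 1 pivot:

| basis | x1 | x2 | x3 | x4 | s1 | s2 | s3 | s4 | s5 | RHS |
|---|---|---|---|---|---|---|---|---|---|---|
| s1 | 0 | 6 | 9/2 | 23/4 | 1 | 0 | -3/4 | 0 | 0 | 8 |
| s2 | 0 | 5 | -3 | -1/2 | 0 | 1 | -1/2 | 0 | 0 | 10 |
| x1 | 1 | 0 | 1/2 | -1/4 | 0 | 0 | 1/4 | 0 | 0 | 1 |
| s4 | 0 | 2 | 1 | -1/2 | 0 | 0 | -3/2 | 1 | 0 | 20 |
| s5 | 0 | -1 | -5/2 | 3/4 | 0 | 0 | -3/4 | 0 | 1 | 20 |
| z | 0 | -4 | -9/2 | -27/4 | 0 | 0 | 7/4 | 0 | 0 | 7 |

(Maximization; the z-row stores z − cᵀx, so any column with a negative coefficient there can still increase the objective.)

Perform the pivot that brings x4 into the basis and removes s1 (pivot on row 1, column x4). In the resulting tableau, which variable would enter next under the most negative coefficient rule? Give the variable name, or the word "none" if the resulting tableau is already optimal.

none

Pivot element 23/4. New z-row = old z-row − (-27/4)·(row 1/(23/4)).
Updated z-row coefficients: x1: 0, x2: 70/23, x3: 18/23, x4: 0, s1: 27/23, s2: 0, s3: 20/23, s4: 0, s5: 0.
No coefficient is strictly negative; the tableau after this pivot is optimal.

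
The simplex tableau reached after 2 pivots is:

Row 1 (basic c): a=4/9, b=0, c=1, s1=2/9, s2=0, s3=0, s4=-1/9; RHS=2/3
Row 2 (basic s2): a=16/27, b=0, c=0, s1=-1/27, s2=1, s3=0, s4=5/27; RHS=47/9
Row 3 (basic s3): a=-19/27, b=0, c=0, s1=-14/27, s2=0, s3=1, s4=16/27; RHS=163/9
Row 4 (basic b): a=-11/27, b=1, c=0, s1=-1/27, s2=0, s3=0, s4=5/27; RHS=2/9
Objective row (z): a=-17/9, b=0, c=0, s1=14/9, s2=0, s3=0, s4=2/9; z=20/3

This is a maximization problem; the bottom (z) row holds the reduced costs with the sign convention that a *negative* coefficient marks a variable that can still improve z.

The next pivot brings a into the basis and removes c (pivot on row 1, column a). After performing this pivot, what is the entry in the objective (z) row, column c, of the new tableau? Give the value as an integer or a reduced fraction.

Pivot element is row 1, column a: 4/9.
Normalize row 1: new (row 1, c) = 1/(4/9) = 9/4.
z-row ← z-row − (-17/9)·(new row 1): 0 − (-17/9)·(9/4) = 17/4.

17/4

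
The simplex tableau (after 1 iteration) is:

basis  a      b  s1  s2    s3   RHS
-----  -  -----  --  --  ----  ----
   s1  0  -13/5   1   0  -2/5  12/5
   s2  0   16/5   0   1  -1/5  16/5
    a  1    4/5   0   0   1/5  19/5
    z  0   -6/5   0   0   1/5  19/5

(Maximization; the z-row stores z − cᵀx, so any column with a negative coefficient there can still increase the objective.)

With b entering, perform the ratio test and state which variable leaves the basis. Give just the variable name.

Ratios: row 1 (s1): entry -13/5 ≤ 0, skip; row 2 (s2): (16/5)/(16/5) = 1; row 3 (a): (19/5)/(4/5) = 19/4.
Minimum ratio 1 is in the s2 row, so s2 leaves.

s2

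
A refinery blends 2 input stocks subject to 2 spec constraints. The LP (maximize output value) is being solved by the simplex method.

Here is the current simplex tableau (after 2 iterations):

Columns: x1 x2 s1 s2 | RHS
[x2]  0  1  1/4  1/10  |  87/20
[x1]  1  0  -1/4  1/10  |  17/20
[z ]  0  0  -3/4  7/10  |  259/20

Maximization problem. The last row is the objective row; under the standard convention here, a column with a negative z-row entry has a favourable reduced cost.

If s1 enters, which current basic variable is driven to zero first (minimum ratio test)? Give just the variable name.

Ratios: row 1 (x2): (87/20)/(1/4) = 87/5; row 2 (x1): entry -1/4 ≤ 0, skip.
Minimum ratio 87/5 is in the x2 row, so x2 leaves.

x2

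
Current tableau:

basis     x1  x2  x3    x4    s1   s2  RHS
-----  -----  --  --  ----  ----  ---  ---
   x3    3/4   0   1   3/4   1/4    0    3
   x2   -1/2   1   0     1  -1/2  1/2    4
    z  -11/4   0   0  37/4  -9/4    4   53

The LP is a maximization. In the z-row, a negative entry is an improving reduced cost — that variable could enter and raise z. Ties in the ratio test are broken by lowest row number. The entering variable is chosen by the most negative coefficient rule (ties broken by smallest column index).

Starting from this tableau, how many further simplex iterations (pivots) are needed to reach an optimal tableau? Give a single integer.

2

pivot: x1 in, x3 out → z = 64
pivot: s1 in, x1 out → z = 80
No improving column remains; optimal.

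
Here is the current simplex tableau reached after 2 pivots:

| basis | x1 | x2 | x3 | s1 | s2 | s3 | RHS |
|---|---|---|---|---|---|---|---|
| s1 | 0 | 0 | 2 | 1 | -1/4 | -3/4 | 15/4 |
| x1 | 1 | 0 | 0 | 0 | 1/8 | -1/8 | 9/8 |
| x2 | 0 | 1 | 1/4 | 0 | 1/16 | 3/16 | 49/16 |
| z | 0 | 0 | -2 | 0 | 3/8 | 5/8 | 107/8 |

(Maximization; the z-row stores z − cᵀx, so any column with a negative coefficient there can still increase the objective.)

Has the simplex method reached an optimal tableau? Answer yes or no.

Column x3 has objective-row coefficient -2, which is negative; an improving pivot exists, so not yet optimal.

no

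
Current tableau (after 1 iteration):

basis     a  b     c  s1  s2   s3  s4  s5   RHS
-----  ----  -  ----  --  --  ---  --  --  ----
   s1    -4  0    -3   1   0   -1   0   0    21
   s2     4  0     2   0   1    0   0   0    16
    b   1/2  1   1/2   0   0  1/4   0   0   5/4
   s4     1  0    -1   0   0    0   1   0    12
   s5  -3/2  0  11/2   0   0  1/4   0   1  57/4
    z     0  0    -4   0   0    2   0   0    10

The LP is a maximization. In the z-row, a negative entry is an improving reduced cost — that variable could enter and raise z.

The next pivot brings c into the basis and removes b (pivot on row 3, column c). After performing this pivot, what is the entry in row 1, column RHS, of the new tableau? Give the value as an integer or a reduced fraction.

Pivot element is row 3, column c: 1/2.
Normalize row 3: new (row 3, RHS) = (5/4)/(1/2) = 5/2.
row 1 ← row 1 − (-3)·(new row 3): 21 − (-3)·(5/2) = 57/2.

57/2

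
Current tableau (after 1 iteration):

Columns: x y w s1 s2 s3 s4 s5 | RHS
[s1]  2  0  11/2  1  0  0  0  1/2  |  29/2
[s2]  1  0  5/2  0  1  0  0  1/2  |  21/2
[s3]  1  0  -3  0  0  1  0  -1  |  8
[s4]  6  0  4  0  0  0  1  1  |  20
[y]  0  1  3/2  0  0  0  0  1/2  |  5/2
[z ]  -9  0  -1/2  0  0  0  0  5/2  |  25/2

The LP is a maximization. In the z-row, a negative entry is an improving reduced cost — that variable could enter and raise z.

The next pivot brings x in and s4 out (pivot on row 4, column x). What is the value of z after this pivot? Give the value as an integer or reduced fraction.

Minimum ratio for x: 20/6 = 10/3.
z changes by −(z-row coeff of x)·ratio = −(-9)·(10/3) = 30.
New z = 25/2 + 30 = 85/2.

85/2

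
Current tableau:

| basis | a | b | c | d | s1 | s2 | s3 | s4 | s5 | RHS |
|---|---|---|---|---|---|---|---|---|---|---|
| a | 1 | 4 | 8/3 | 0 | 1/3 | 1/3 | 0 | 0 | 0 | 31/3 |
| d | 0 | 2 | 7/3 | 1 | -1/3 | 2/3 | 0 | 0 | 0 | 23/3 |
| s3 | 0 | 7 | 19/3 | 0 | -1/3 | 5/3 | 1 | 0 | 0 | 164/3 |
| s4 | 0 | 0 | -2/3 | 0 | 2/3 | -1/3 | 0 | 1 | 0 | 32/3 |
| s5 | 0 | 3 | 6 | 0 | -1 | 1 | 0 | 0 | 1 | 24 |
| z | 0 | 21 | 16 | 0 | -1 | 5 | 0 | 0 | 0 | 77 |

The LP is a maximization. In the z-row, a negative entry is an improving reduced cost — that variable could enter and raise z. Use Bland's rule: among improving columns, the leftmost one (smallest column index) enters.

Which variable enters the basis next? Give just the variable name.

Objective-row coefficients: a: 0, b: 21, c: 16, d: 0, s1: -1, s2: 5, s3: 0, s4: 0, s5: 0.
Improving columns: s1. Bland's rule picks the smallest column index → s1.

s1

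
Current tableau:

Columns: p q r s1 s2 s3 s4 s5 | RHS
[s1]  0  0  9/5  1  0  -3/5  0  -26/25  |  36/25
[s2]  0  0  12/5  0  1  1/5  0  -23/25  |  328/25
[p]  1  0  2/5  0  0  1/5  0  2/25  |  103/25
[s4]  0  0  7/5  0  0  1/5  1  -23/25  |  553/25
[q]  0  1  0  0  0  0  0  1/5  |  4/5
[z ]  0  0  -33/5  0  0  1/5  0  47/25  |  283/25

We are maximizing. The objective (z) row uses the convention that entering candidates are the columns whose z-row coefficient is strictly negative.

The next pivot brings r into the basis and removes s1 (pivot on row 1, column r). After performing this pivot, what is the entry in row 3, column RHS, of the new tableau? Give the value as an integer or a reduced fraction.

19/5

Pivot element is row 1, column r: 9/5.
Normalize row 1: new (row 1, RHS) = (36/25)/(9/5) = 4/5.
row 3 ← row 3 − (2/5)·(new row 1): 103/25 − (2/5)·(4/5) = 19/5.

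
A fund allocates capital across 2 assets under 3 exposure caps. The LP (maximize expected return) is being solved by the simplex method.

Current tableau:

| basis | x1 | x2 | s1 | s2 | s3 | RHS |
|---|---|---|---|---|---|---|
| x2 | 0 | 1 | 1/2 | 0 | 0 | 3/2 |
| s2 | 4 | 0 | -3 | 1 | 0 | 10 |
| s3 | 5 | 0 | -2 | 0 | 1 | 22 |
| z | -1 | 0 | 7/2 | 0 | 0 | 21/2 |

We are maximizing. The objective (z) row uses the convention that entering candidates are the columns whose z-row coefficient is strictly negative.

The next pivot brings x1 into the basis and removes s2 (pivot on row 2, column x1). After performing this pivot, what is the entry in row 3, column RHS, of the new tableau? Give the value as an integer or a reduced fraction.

19/2

Pivot element is row 2, column x1: 4.
Normalize row 2: new (row 2, RHS) = 10/4 = 5/2.
row 3 ← row 3 − 5·(new row 2): 22 − 5·(5/2) = 19/2.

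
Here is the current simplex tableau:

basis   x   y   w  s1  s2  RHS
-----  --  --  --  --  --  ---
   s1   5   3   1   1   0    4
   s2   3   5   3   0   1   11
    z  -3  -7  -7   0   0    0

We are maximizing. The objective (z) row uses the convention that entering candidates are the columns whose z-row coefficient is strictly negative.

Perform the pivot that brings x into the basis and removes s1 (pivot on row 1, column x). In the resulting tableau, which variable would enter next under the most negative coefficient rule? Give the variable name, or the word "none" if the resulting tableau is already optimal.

w

Pivot element 5. New z-row = old z-row − (-3)·(row 1/5).
Updated z-row coefficients: x: 0, y: -26/5, w: -32/5, s1: 3/5, s2: 0.
The most negative is -32/5 in column w, so w would enter next.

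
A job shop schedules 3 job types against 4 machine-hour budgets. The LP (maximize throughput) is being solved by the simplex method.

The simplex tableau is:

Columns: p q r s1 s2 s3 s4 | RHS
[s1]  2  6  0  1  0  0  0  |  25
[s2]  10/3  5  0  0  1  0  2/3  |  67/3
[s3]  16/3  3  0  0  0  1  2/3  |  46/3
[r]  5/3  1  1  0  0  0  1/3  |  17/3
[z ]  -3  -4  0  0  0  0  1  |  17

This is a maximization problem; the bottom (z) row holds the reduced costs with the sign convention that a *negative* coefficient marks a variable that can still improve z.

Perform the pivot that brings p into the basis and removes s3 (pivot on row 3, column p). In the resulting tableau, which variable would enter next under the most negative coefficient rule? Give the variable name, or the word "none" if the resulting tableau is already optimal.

q

Pivot element 16/3. New z-row = old z-row − (-3)·(row 3/(16/3)).
Updated z-row coefficients: p: 0, q: -37/16, r: 0, s1: 0, s2: 0, s3: 9/16, s4: 11/8.
The most negative is -37/16 in column q, so q would enter next.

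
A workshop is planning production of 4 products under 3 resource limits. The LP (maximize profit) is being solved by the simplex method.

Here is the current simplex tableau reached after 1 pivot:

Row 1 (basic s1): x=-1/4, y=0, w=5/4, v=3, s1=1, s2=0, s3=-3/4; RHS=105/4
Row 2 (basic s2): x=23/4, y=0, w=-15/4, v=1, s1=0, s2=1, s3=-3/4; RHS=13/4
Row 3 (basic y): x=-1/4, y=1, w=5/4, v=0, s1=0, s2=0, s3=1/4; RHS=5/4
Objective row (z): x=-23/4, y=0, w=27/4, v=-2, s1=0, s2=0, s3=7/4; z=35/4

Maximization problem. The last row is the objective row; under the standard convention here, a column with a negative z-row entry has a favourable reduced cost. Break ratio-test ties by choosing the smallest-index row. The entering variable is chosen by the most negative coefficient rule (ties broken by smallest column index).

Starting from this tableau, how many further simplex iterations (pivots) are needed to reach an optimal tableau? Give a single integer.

pivot: x in, s2 out → z = 12
pivot: v in, x out → z = 61/4
pivot: w in, y out → z = 16
No improving column remains; optimal.

3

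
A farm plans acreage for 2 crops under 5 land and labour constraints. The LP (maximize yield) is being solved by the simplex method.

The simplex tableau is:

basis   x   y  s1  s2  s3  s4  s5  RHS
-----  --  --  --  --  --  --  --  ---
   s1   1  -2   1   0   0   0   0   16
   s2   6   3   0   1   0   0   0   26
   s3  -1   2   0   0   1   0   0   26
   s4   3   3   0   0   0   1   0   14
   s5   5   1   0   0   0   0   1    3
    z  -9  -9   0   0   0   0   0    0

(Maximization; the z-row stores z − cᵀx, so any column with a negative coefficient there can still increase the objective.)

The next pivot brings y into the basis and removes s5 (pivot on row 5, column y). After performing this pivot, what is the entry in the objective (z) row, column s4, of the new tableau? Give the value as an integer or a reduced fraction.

Pivot element is row 5, column y: 1.
Normalize row 5: new (row 5, s4) = 0/1 = 0.
z-row ← z-row − (-9)·(new row 5): 0 − (-9)·0 = 0.

0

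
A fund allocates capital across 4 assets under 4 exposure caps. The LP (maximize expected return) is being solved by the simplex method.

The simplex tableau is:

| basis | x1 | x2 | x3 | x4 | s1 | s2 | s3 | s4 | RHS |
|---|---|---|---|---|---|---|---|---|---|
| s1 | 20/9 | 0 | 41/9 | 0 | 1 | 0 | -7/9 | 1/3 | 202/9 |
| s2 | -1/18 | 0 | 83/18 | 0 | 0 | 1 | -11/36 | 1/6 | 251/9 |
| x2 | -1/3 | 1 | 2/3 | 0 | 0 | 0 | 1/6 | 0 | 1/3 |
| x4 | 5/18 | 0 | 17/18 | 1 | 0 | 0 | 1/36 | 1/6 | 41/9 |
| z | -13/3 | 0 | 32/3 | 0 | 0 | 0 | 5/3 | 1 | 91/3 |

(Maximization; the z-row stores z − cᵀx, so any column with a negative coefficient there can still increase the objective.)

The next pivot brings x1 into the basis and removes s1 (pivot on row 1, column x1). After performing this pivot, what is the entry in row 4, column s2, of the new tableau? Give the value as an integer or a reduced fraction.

0

Pivot element is row 1, column x1: 20/9.
Normalize row 1: new (row 1, s2) = 0/(20/9) = 0.
row 4 ← row 4 − (5/18)·(new row 1): 0 − (5/18)·0 = 0.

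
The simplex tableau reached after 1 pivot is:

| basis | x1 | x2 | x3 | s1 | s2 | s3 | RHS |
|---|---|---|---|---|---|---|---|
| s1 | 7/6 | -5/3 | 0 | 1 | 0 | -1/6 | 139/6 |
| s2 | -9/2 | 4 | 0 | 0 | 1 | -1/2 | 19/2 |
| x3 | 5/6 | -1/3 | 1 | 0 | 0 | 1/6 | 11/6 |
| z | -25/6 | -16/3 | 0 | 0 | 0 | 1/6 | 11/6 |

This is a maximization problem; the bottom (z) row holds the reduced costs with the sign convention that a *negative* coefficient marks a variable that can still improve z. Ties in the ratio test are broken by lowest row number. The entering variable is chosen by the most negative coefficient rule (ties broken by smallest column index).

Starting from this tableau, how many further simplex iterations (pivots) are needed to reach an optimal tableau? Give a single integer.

pivot: x2 in, s2 out → z = 29/2
pivot: x1 in, x3 out → z = 800/11
No improving column remains; optimal.

2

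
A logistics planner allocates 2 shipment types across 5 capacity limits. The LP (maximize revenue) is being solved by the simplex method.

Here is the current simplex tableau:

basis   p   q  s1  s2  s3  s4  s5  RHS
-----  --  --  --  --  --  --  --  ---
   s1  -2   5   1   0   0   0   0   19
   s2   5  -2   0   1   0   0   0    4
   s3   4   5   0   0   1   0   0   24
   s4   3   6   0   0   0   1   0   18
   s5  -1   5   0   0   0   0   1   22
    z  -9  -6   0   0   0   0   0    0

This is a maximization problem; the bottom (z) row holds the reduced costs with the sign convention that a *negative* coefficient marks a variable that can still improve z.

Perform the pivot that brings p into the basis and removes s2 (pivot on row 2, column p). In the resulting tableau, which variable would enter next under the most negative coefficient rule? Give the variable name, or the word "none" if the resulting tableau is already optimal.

Pivot element 5. New z-row = old z-row − (-9)·(row 2/5).
Updated z-row coefficients: p: 0, q: -48/5, s1: 0, s2: 9/5, s3: 0, s4: 0, s5: 0.
The most negative is -48/5 in column q, so q would enter next.

q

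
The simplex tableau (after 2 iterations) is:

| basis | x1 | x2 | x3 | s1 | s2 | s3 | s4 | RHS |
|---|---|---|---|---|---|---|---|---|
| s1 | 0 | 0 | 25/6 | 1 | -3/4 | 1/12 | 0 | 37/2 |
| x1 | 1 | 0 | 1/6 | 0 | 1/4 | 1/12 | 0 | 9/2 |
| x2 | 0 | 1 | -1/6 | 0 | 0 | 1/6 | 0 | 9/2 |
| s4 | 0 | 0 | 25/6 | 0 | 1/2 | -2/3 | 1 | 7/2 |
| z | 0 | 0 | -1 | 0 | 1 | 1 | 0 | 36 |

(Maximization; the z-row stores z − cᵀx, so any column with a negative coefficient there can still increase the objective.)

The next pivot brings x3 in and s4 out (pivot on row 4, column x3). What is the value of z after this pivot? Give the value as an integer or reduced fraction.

921/25

Minimum ratio for x3: (7/2)/(25/6) = 21/25.
z changes by −(z-row coeff of x3)·ratio = −(-1)·(21/25) = 21/25.
New z = 36 + (21/25) = 921/25.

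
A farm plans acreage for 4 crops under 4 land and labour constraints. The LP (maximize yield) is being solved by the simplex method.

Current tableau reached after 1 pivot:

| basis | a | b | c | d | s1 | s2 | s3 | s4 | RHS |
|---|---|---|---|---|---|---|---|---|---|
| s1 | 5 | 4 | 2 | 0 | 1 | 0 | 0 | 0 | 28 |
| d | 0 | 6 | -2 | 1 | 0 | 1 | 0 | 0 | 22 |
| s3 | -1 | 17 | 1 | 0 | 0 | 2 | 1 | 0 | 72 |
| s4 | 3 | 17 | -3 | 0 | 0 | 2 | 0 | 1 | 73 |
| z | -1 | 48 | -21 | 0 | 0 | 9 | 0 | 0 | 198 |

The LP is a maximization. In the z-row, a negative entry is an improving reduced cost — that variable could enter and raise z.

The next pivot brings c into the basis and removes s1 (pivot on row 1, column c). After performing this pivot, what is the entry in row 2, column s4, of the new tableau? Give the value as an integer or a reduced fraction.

0

Pivot element is row 1, column c: 2.
Normalize row 1: new (row 1, s4) = 0/2 = 0.
row 2 ← row 2 − (-2)·(new row 1): 0 − (-2)·0 = 0.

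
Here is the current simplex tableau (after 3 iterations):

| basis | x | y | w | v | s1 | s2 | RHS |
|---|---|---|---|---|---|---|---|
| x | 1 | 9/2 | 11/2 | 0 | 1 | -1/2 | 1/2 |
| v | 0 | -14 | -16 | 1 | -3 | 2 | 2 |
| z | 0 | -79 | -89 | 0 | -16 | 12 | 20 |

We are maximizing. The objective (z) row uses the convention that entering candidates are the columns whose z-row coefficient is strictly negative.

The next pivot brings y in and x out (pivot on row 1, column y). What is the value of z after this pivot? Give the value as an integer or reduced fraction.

Minimum ratio for y: (1/2)/(9/2) = 1/9.
z changes by −(z-row coeff of y)·ratio = −(-79)·(1/9) = 79/9.
New z = 20 + (79/9) = 259/9.

259/9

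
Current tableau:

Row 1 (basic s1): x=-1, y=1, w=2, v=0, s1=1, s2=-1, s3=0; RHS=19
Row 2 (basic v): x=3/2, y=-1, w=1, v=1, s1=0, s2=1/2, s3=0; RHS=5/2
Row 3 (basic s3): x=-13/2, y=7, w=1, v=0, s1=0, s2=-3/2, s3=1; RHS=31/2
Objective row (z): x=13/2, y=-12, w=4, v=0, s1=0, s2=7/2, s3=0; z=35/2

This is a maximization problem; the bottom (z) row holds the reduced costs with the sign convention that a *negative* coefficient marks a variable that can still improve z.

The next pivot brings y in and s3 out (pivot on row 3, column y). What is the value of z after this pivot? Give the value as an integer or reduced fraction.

Minimum ratio for y: (31/2)/7 = 31/14.
z changes by −(z-row coeff of y)·ratio = −(-12)·(31/14) = 186/7.
New z = 35/2 + (186/7) = 617/14.

617/14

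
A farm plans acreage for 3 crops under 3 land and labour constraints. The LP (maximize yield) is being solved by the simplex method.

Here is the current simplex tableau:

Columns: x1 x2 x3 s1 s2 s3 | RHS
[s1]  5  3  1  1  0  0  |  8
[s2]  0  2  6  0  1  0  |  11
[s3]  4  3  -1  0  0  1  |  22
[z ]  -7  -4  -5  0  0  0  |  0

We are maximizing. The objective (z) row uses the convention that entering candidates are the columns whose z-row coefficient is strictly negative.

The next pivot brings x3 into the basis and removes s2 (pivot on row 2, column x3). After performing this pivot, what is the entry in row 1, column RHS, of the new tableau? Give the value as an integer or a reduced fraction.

37/6

Pivot element is row 2, column x3: 6.
Normalize row 2: new (row 2, RHS) = 11/6 = 11/6.
row 1 ← row 1 − 1·(new row 2): 8 − 1·(11/6) = 37/6.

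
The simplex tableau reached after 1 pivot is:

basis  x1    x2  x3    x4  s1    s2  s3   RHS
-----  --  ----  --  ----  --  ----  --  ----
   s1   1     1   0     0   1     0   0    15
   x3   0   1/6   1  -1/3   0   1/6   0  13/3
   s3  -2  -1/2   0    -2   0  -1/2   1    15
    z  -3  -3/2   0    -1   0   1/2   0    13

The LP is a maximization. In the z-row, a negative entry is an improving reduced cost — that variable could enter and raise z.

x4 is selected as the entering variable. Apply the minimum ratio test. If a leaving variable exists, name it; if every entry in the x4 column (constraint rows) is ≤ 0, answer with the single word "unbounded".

unbounded

x4-column entries: row 1: 0, row 2: -1/3, row 3: -2. All ≤ 0, so x4 can increase without bound; the LP is unbounded in this direction.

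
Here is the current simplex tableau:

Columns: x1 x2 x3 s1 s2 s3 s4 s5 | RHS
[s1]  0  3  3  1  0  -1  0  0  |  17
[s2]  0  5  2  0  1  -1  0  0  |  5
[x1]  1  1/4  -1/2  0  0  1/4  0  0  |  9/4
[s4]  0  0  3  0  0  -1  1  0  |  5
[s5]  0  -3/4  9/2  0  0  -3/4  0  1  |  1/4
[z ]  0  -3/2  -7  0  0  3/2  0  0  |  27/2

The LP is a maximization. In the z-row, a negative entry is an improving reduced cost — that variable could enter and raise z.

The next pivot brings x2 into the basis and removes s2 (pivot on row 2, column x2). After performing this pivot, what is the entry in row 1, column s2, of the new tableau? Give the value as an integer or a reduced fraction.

Pivot element is row 2, column x2: 5.
Normalize row 2: new (row 2, s2) = 1/5 = 1/5.
row 1 ← row 1 − 3·(new row 2): 0 − 3·(1/5) = -3/5.

-3/5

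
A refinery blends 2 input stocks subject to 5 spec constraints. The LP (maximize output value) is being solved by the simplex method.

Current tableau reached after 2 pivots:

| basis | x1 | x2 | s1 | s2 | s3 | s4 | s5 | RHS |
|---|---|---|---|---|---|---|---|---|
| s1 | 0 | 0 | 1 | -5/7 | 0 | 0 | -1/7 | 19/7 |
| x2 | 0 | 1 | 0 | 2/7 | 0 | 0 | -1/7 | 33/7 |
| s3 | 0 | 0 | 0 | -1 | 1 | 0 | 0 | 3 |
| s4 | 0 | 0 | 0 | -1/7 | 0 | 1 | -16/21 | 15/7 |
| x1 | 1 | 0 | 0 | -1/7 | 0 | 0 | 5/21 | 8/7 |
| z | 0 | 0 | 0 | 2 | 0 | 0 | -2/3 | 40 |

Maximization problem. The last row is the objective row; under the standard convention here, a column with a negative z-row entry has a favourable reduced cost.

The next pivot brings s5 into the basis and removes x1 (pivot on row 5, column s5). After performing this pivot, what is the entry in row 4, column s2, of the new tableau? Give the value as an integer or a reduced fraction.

-3/5

Pivot element is row 5, column s5: 5/21.
Normalize row 5: new (row 5, s2) = (-1/7)/(5/21) = -3/5.
row 4 ← row 4 − (-16/21)·(new row 5): -1/7 − (-16/21)·(-3/5) = -3/5.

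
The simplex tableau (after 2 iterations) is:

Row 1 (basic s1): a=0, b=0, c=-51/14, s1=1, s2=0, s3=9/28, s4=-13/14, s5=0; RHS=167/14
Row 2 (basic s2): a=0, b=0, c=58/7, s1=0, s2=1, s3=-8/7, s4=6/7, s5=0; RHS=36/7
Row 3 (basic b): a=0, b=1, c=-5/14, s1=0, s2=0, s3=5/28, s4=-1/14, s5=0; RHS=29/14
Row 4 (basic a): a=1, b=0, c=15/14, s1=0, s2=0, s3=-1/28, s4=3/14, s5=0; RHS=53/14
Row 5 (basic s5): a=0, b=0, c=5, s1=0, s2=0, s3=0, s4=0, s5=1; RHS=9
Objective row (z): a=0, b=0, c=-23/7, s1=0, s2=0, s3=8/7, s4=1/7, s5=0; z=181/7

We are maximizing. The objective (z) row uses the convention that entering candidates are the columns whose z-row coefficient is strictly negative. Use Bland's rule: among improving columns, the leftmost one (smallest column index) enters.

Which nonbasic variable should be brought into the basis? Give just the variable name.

c

Objective-row coefficients: a: 0, b: 0, c: -23/7, s1: 0, s2: 0, s3: 8/7, s4: 1/7, s5: 0.
Improving columns: c. Bland's rule picks the smallest column index → c.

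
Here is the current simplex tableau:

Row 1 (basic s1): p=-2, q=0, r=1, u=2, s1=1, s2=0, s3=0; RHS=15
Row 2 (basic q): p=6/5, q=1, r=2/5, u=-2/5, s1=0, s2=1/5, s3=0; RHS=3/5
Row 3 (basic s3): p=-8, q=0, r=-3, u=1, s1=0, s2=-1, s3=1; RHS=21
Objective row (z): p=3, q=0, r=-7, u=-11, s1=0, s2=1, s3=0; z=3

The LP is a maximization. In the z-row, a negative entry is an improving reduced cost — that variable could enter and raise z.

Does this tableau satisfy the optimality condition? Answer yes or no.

Column r has objective-row coefficient -7, which is negative; an improving pivot exists, so not yet optimal.

no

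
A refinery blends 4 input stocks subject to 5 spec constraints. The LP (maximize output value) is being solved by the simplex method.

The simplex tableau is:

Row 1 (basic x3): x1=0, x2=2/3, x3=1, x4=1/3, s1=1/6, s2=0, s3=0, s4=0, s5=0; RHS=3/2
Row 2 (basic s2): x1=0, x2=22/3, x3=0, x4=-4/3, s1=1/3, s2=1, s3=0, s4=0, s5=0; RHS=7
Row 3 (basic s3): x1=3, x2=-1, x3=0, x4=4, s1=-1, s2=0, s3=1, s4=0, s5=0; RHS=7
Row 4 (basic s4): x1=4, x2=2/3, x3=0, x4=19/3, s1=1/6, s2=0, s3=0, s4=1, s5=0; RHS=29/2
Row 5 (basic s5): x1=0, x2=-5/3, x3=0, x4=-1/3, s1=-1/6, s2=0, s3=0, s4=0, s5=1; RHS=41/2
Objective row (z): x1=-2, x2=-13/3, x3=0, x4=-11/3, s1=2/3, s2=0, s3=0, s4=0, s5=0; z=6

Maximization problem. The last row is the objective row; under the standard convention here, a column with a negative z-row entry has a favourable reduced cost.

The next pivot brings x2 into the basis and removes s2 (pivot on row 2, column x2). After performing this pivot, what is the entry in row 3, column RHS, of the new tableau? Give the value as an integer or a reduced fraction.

Pivot element is row 2, column x2: 22/3.
Normalize row 2: new (row 2, RHS) = 7/(22/3) = 21/22.
row 3 ← row 3 − (-1)·(new row 2): 7 − (-1)·(21/22) = 175/22.

175/22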